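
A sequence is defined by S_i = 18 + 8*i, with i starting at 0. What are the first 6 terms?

This is an arithmetic sequence.
i=0: S_0 = 18 + 8*0 = 18
i=1: S_1 = 18 + 8*1 = 26
i=2: S_2 = 18 + 8*2 = 34
i=3: S_3 = 18 + 8*3 = 42
i=4: S_4 = 18 + 8*4 = 50
i=5: S_5 = 18 + 8*5 = 58
The first 6 terms are: [18, 26, 34, 42, 50, 58]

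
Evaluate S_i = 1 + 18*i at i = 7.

S_7 = 1 + 18*7 = 1 + 126 = 127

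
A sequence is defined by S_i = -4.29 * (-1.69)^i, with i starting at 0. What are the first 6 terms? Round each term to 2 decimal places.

This is a geometric sequence.
i=0: S_0 = -4.29 * (-1.69)^0 = -4.29
i=1: S_1 = -4.29 * (-1.69)^1 ≈ 7.25
i=2: S_2 = -4.29 * (-1.69)^2 ≈ -12.25
i=3: S_3 = -4.29 * (-1.69)^3 ≈ 20.71
i=4: S_4 = -4.29 * (-1.69)^4 ≈ -34.99
i=5: S_5 = -4.29 * (-1.69)^5 ≈ 59.14
The first 6 terms are: [-4.29, 7.25, -12.25, 20.71, -34.99, 59.14]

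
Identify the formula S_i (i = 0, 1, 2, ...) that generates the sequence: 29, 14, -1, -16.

Check differences: 14 - 29 = -15
-1 - 14 = -15
Common difference d = -15.
First term a = 29.
Formula: S_i = 29 - 15*i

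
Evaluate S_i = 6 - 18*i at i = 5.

S_5 = 6 + -18*5 = 6 + -90 = -84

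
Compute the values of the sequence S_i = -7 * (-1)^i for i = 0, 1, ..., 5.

This is a geometric sequence.
i=0: S_0 = -7 * (-1)^0 = -7
i=1: S_1 = -7 * (-1)^1 = 7
i=2: S_2 = -7 * (-1)^2 = -7
i=3: S_3 = -7 * (-1)^3 = 7
i=4: S_4 = -7 * (-1)^4 = -7
i=5: S_5 = -7 * (-1)^5 = 7
The first 6 terms are: [-7, 7, -7, 7, -7, 7]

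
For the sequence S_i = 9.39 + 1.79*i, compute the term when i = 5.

S_5 = 9.39 + 1.79*5 = 9.39 + 8.95 = 18.34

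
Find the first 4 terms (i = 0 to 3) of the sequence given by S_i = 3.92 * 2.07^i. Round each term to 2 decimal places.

This is a geometric sequence.
i=0: S_0 = 3.92 * 2.07^0 = 3.92
i=1: S_1 = 3.92 * 2.07^1 ≈ 8.11
i=2: S_2 = 3.92 * 2.07^2 ≈ 16.8
i=3: S_3 = 3.92 * 2.07^3 ≈ 34.77
The first 4 terms are: [3.92, 8.11, 16.8, 34.77]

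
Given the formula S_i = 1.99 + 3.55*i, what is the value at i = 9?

S_9 = 1.99 + 3.55*9 = 1.99 + 31.95 = 33.94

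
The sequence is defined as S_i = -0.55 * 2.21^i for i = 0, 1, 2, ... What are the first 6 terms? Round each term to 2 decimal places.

This is a geometric sequence.
i=0: S_0 = -0.55 * 2.21^0 = -0.55
i=1: S_1 = -0.55 * 2.21^1 ≈ -1.22
i=2: S_2 = -0.55 * 2.21^2 ≈ -2.69
i=3: S_3 = -0.55 * 2.21^3 ≈ -5.94
i=4: S_4 = -0.55 * 2.21^4 ≈ -13.12
i=5: S_5 = -0.55 * 2.21^5 ≈ -29.0
The first 6 terms are: [-0.55, -1.22, -2.69, -5.94, -13.12, -29.0]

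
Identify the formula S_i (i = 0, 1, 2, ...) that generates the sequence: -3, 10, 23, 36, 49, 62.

Check differences: 10 - -3 = 13
23 - 10 = 13
Common difference d = 13.
First term a = -3.
Formula: S_i = -3 + 13*i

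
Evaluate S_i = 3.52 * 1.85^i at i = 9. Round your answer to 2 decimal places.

S_9 = 3.52 * 1.85^9 ≈ 3.52 * 253.8315 ≈ 893.49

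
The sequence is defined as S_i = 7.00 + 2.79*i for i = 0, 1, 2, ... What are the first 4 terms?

This is an arithmetic sequence.
i=0: S_0 = 7.0 + 2.79*0 = 7.0
i=1: S_1 = 7.0 + 2.79*1 = 9.79
i=2: S_2 = 7.0 + 2.79*2 = 12.58
i=3: S_3 = 7.0 + 2.79*3 = 15.37
The first 4 terms are: [7.0, 9.79, 12.58, 15.37]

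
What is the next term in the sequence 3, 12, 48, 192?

Ratios: 12 / 3 = 4.0
This is a geometric sequence with common ratio r = 4.
Next term = 192 * 4 = 768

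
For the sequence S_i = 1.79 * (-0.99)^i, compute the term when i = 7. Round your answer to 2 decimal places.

S_7 = 1.79 * (-0.99)^7 ≈ 1.79 * -0.9321 ≈ -1.67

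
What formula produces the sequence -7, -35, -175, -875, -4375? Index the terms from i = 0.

Check ratios: -35 / -7 = 5.0
Common ratio r = 5.
First term a = -7.
Formula: S_i = -7 * 5^i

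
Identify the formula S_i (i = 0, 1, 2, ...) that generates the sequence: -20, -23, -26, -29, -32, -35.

Check differences: -23 - -20 = -3
-26 - -23 = -3
Common difference d = -3.
First term a = -20.
Formula: S_i = -20 - 3*i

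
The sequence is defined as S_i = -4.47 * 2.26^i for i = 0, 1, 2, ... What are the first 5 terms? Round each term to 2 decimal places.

This is a geometric sequence.
i=0: S_0 = -4.47 * 2.26^0 = -4.47
i=1: S_1 = -4.47 * 2.26^1 ≈ -10.1
i=2: S_2 = -4.47 * 2.26^2 ≈ -22.83
i=3: S_3 = -4.47 * 2.26^3 ≈ -51.6
i=4: S_4 = -4.47 * 2.26^4 ≈ -116.61
The first 5 terms are: [-4.47, -10.1, -22.83, -51.6, -116.61]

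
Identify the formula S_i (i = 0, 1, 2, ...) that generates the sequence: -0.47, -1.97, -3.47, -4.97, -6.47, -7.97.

Check differences: -1.97 - -0.47 = -1.5
-3.47 - -1.97 = -1.5
Common difference d = -1.5.
First term a = -0.47.
Formula: S_i = -0.47 - 1.50*i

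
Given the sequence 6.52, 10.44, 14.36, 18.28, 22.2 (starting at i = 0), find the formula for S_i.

Check differences: 10.44 - 6.52 = 3.92
14.36 - 10.44 = 3.92
Common difference d = 3.92.
First term a = 6.52.
Formula: S_i = 6.52 + 3.92*i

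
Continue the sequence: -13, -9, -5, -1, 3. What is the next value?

Differences: -9 - -13 = 4
This is an arithmetic sequence with common difference d = 4.
Next term = 3 + 4 = 7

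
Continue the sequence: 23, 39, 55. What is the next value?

Differences: 39 - 23 = 16
This is an arithmetic sequence with common difference d = 16.
Next term = 55 + 16 = 71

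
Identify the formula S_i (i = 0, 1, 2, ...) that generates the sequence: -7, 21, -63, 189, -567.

Check ratios: 21 / -7 = -3.0
Common ratio r = -3.
First term a = -7.
Formula: S_i = -7 * (-3)^i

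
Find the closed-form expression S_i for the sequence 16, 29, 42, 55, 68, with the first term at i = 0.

Check differences: 29 - 16 = 13
42 - 29 = 13
Common difference d = 13.
First term a = 16.
Formula: S_i = 16 + 13*i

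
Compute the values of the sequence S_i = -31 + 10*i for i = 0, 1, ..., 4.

This is an arithmetic sequence.
i=0: S_0 = -31 + 10*0 = -31
i=1: S_1 = -31 + 10*1 = -21
i=2: S_2 = -31 + 10*2 = -11
i=3: S_3 = -31 + 10*3 = -1
i=4: S_4 = -31 + 10*4 = 9
The first 5 terms are: [-31, -21, -11, -1, 9]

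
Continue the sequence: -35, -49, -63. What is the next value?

Differences: -49 - -35 = -14
This is an arithmetic sequence with common difference d = -14.
Next term = -63 + -14 = -77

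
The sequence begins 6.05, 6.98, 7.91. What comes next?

Differences: 6.98 - 6.05 = 0.93
This is an arithmetic sequence with common difference d = 0.93.
Next term = 7.91 + 0.93 = 8.84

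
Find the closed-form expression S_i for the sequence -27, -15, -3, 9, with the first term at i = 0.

Check differences: -15 - -27 = 12
-3 - -15 = 12
Common difference d = 12.
First term a = -27.
Formula: S_i = -27 + 12*i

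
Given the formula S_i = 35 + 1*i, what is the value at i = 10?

S_10 = 35 + 1*10 = 35 + 10 = 45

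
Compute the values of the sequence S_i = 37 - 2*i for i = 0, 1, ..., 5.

This is an arithmetic sequence.
i=0: S_0 = 37 + -2*0 = 37
i=1: S_1 = 37 + -2*1 = 35
i=2: S_2 = 37 + -2*2 = 33
i=3: S_3 = 37 + -2*3 = 31
i=4: S_4 = 37 + -2*4 = 29
i=5: S_5 = 37 + -2*5 = 27
The first 6 terms are: [37, 35, 33, 31, 29, 27]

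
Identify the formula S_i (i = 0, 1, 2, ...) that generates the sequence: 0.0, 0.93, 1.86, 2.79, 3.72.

Check differences: 0.93 - 0.0 = 0.93
1.86 - 0.93 = 0.93
Common difference d = 0.93.
First term a = 0.0.
Formula: S_i = 0.00 + 0.93*i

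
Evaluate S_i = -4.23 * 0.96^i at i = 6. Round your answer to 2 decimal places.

S_6 = -4.23 * 0.96^6 ≈ -4.23 * 0.7828 ≈ -3.31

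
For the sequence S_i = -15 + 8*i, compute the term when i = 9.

S_9 = -15 + 8*9 = -15 + 72 = 57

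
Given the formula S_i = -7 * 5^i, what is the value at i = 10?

S_10 = -7 * 5^10 = -7 * 9765625 = -68359375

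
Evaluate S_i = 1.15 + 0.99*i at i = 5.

S_5 = 1.15 + 0.99*5 = 1.15 + 4.95 = 6.1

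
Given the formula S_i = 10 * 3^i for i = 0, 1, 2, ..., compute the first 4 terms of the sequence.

This is a geometric sequence.
i=0: S_0 = 10 * 3^0 = 10
i=1: S_1 = 10 * 3^1 = 30
i=2: S_2 = 10 * 3^2 = 90
i=3: S_3 = 10 * 3^3 = 270
The first 4 terms are: [10, 30, 90, 270]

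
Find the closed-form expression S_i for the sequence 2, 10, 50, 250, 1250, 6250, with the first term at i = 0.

Check ratios: 10 / 2 = 5.0
Common ratio r = 5.
First term a = 2.
Formula: S_i = 2 * 5^i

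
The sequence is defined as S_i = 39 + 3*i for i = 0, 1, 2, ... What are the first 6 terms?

This is an arithmetic sequence.
i=0: S_0 = 39 + 3*0 = 39
i=1: S_1 = 39 + 3*1 = 42
i=2: S_2 = 39 + 3*2 = 45
i=3: S_3 = 39 + 3*3 = 48
i=4: S_4 = 39 + 3*4 = 51
i=5: S_5 = 39 + 3*5 = 54
The first 6 terms are: [39, 42, 45, 48, 51, 54]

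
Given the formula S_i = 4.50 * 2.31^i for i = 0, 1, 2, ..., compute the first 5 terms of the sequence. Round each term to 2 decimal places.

This is a geometric sequence.
i=0: S_0 = 4.5 * 2.31^0 = 4.5
i=1: S_1 = 4.5 * 2.31^1 ≈ 10.4
i=2: S_2 = 4.5 * 2.31^2 ≈ 24.01
i=3: S_3 = 4.5 * 2.31^3 ≈ 55.47
i=4: S_4 = 4.5 * 2.31^4 ≈ 128.13
The first 5 terms are: [4.5, 10.4, 24.01, 55.47, 128.13]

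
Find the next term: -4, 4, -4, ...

Ratios: 4 / -4 = -1.0
This is a geometric sequence with common ratio r = -1.
Next term = -4 * -1 = 4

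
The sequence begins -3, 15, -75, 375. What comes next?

Ratios: 15 / -3 = -5.0
This is a geometric sequence with common ratio r = -5.
Next term = 375 * -5 = -1875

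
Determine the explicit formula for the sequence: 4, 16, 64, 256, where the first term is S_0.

Check ratios: 16 / 4 = 4.0
Common ratio r = 4.
First term a = 4.
Formula: S_i = 4 * 4^i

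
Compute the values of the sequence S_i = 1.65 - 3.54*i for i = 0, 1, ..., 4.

This is an arithmetic sequence.
i=0: S_0 = 1.65 + -3.54*0 = 1.65
i=1: S_1 = 1.65 + -3.54*1 = -1.89
i=2: S_2 = 1.65 + -3.54*2 = -5.43
i=3: S_3 = 1.65 + -3.54*3 = -8.97
i=4: S_4 = 1.65 + -3.54*4 = -12.51
The first 5 terms are: [1.65, -1.89, -5.43, -8.97, -12.51]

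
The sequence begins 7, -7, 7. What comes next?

Ratios: -7 / 7 = -1.0
This is a geometric sequence with common ratio r = -1.
Next term = 7 * -1 = -7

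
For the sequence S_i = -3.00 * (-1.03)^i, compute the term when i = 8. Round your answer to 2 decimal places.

S_8 = -3.0 * (-1.03)^8 ≈ -3.0 * 1.2668 ≈ -3.8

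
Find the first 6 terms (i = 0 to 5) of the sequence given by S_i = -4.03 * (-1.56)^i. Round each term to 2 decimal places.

This is a geometric sequence.
i=0: S_0 = -4.03 * (-1.56)^0 = -4.03
i=1: S_1 = -4.03 * (-1.56)^1 ≈ 6.29
i=2: S_2 = -4.03 * (-1.56)^2 ≈ -9.81
i=3: S_3 = -4.03 * (-1.56)^3 ≈ 15.3
i=4: S_4 = -4.03 * (-1.56)^4 ≈ -23.87
i=5: S_5 = -4.03 * (-1.56)^5 ≈ 37.23
The first 6 terms are: [-4.03, 6.29, -9.81, 15.3, -23.87, 37.23]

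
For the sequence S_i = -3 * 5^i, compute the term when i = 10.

S_10 = -3 * 5^10 = -3 * 9765625 = -29296875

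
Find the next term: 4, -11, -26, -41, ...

Differences: -11 - 4 = -15
This is an arithmetic sequence with common difference d = -15.
Next term = -41 + -15 = -56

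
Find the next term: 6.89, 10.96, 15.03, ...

Differences: 10.96 - 6.89 = 4.07
This is an arithmetic sequence with common difference d = 4.07.
Next term = 15.03 + 4.07 = 19.1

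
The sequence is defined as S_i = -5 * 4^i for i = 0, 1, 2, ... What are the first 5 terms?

This is a geometric sequence.
i=0: S_0 = -5 * 4^0 = -5
i=1: S_1 = -5 * 4^1 = -20
i=2: S_2 = -5 * 4^2 = -80
i=3: S_3 = -5 * 4^3 = -320
i=4: S_4 = -5 * 4^4 = -1280
The first 5 terms are: [-5, -20, -80, -320, -1280]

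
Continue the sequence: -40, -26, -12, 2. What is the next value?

Differences: -26 - -40 = 14
This is an arithmetic sequence with common difference d = 14.
Next term = 2 + 14 = 16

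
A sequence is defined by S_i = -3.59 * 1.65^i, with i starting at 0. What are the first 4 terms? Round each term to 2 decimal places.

This is a geometric sequence.
i=0: S_0 = -3.59 * 1.65^0 = -3.59
i=1: S_1 = -3.59 * 1.65^1 ≈ -5.92
i=2: S_2 = -3.59 * 1.65^2 ≈ -9.77
i=3: S_3 = -3.59 * 1.65^3 ≈ -16.13
The first 4 terms are: [-3.59, -5.92, -9.77, -16.13]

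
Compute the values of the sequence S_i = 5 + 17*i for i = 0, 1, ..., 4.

This is an arithmetic sequence.
i=0: S_0 = 5 + 17*0 = 5
i=1: S_1 = 5 + 17*1 = 22
i=2: S_2 = 5 + 17*2 = 39
i=3: S_3 = 5 + 17*3 = 56
i=4: S_4 = 5 + 17*4 = 73
The first 5 terms are: [5, 22, 39, 56, 73]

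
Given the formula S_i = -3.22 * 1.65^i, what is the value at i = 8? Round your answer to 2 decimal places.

S_8 = -3.22 * 1.65^8 ≈ -3.22 * 54.9378 ≈ -176.9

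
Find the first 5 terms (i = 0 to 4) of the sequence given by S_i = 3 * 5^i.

This is a geometric sequence.
i=0: S_0 = 3 * 5^0 = 3
i=1: S_1 = 3 * 5^1 = 15
i=2: S_2 = 3 * 5^2 = 75
i=3: S_3 = 3 * 5^3 = 375
i=4: S_4 = 3 * 5^4 = 1875
The first 5 terms are: [3, 15, 75, 375, 1875]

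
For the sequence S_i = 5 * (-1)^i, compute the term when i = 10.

S_10 = 5 * (-1)^10 = 5 * 1 = 5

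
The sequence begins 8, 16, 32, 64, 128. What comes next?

Ratios: 16 / 8 = 2.0
This is a geometric sequence with common ratio r = 2.
Next term = 128 * 2 = 256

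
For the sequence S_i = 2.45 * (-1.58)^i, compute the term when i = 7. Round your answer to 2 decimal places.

S_7 = 2.45 * (-1.58)^7 ≈ 2.45 * -24.581 ≈ -60.22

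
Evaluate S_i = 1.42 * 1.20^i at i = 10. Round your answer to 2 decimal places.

S_10 = 1.42 * 1.2^10 ≈ 1.42 * 6.1917 ≈ 8.79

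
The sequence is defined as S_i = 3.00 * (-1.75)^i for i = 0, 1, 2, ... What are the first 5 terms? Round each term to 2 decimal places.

This is a geometric sequence.
i=0: S_0 = 3.0 * (-1.75)^0 = 3.0
i=1: S_1 = 3.0 * (-1.75)^1 = -5.25
i=2: S_2 = 3.0 * (-1.75)^2 ≈ 9.19
i=3: S_3 = 3.0 * (-1.75)^3 ≈ -16.08
i=4: S_4 = 3.0 * (-1.75)^4 ≈ 28.14
The first 5 terms are: [3.0, -5.25, 9.19, -16.08, 28.14]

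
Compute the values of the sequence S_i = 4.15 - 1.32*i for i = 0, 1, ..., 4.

This is an arithmetic sequence.
i=0: S_0 = 4.15 + -1.32*0 = 4.15
i=1: S_1 = 4.15 + -1.32*1 = 2.83
i=2: S_2 = 4.15 + -1.32*2 = 1.51
i=3: S_3 = 4.15 + -1.32*3 = 0.19
i=4: S_4 = 4.15 + -1.32*4 = -1.13
The first 5 terms are: [4.15, 2.83, 1.51, 0.19, -1.13]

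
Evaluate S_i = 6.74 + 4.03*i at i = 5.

S_5 = 6.74 + 4.03*5 = 6.74 + 20.15 = 26.89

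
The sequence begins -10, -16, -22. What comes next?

Differences: -16 - -10 = -6
This is an arithmetic sequence with common difference d = -6.
Next term = -22 + -6 = -28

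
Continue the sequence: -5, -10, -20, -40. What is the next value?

Ratios: -10 / -5 = 2.0
This is a geometric sequence with common ratio r = 2.
Next term = -40 * 2 = -80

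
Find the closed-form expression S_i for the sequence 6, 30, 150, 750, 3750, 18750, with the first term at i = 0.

Check ratios: 30 / 6 = 5.0
Common ratio r = 5.
First term a = 6.
Formula: S_i = 6 * 5^i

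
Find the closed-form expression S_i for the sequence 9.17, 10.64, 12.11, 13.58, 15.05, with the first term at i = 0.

Check differences: 10.64 - 9.17 = 1.47
12.11 - 10.64 = 1.47
Common difference d = 1.47.
First term a = 9.17.
Formula: S_i = 9.17 + 1.47*i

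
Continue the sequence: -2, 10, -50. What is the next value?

Ratios: 10 / -2 = -5.0
This is a geometric sequence with common ratio r = -5.
Next term = -50 * -5 = 250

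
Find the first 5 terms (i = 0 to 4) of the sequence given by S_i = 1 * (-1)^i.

This is a geometric sequence.
i=0: S_0 = 1 * (-1)^0 = 1
i=1: S_1 = 1 * (-1)^1 = -1
i=2: S_2 = 1 * (-1)^2 = 1
i=3: S_3 = 1 * (-1)^3 = -1
i=4: S_4 = 1 * (-1)^4 = 1
The first 5 terms are: [1, -1, 1, -1, 1]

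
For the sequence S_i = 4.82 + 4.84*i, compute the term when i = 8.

S_8 = 4.82 + 4.84*8 = 4.82 + 38.72 = 43.54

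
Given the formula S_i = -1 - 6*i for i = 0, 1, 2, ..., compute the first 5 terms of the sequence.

This is an arithmetic sequence.
i=0: S_0 = -1 + -6*0 = -1
i=1: S_1 = -1 + -6*1 = -7
i=2: S_2 = -1 + -6*2 = -13
i=3: S_3 = -1 + -6*3 = -19
i=4: S_4 = -1 + -6*4 = -25
The first 5 terms are: [-1, -7, -13, -19, -25]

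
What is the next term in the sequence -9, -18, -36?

Ratios: -18 / -9 = 2.0
This is a geometric sequence with common ratio r = 2.
Next term = -36 * 2 = -72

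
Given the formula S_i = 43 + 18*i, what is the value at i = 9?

S_9 = 43 + 18*9 = 43 + 162 = 205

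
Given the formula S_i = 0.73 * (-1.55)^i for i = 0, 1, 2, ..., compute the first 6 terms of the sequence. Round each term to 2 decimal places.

This is a geometric sequence.
i=0: S_0 = 0.73 * (-1.55)^0 = 0.73
i=1: S_1 = 0.73 * (-1.55)^1 ≈ -1.13
i=2: S_2 = 0.73 * (-1.55)^2 ≈ 1.75
i=3: S_3 = 0.73 * (-1.55)^3 ≈ -2.72
i=4: S_4 = 0.73 * (-1.55)^4 ≈ 4.21
i=5: S_5 = 0.73 * (-1.55)^5 ≈ -6.53
The first 6 terms are: [0.73, -1.13, 1.75, -2.72, 4.21, -6.53]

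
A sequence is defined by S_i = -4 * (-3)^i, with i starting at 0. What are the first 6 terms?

This is a geometric sequence.
i=0: S_0 = -4 * (-3)^0 = -4
i=1: S_1 = -4 * (-3)^1 = 12
i=2: S_2 = -4 * (-3)^2 = -36
i=3: S_3 = -4 * (-3)^3 = 108
i=4: S_4 = -4 * (-3)^4 = -324
i=5: S_5 = -4 * (-3)^5 = 972
The first 6 terms are: [-4, 12, -36, 108, -324, 972]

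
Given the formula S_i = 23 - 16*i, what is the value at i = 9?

S_9 = 23 + -16*9 = 23 + -144 = -121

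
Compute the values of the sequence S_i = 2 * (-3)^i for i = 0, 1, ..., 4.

This is a geometric sequence.
i=0: S_0 = 2 * (-3)^0 = 2
i=1: S_1 = 2 * (-3)^1 = -6
i=2: S_2 = 2 * (-3)^2 = 18
i=3: S_3 = 2 * (-3)^3 = -54
i=4: S_4 = 2 * (-3)^4 = 162
The first 5 terms are: [2, -6, 18, -54, 162]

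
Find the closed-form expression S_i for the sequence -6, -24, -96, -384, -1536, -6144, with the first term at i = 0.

Check ratios: -24 / -6 = 4.0
Common ratio r = 4.
First term a = -6.
Formula: S_i = -6 * 4^i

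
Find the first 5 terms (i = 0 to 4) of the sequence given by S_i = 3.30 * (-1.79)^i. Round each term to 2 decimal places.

This is a geometric sequence.
i=0: S_0 = 3.3 * (-1.79)^0 = 3.3
i=1: S_1 = 3.3 * (-1.79)^1 ≈ -5.91
i=2: S_2 = 3.3 * (-1.79)^2 ≈ 10.57
i=3: S_3 = 3.3 * (-1.79)^3 ≈ -18.93
i=4: S_4 = 3.3 * (-1.79)^4 ≈ 33.88
The first 5 terms are: [3.3, -5.91, 10.57, -18.93, 33.88]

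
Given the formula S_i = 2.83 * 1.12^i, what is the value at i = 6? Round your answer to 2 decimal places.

S_6 = 2.83 * 1.12^6 ≈ 2.83 * 1.9738 ≈ 5.59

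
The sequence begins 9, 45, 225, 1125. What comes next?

Ratios: 45 / 9 = 5.0
This is a geometric sequence with common ratio r = 5.
Next term = 1125 * 5 = 5625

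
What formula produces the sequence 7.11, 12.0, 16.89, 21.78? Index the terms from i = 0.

Check differences: 12.0 - 7.11 = 4.89
16.89 - 12.0 = 4.89
Common difference d = 4.89.
First term a = 7.11.
Formula: S_i = 7.11 + 4.89*i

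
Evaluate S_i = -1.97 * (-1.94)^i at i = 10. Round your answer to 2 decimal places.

S_10 = -1.97 * (-1.94)^10 ≈ -1.97 * 755.1223 ≈ -1487.59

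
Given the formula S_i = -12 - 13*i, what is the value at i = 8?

S_8 = -12 + -13*8 = -12 + -104 = -116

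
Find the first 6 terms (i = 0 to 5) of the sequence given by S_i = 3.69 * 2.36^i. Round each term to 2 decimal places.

This is a geometric sequence.
i=0: S_0 = 3.69 * 2.36^0 = 3.69
i=1: S_1 = 3.69 * 2.36^1 ≈ 8.71
i=2: S_2 = 3.69 * 2.36^2 ≈ 20.55
i=3: S_3 = 3.69 * 2.36^3 ≈ 48.5
i=4: S_4 = 3.69 * 2.36^4 ≈ 114.47
i=5: S_5 = 3.69 * 2.36^5 ≈ 270.14
The first 6 terms are: [3.69, 8.71, 20.55, 48.5, 114.47, 270.14]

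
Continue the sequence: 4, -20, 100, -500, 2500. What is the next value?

Ratios: -20 / 4 = -5.0
This is a geometric sequence with common ratio r = -5.
Next term = 2500 * -5 = -12500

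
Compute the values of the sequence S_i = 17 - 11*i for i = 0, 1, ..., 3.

This is an arithmetic sequence.
i=0: S_0 = 17 + -11*0 = 17
i=1: S_1 = 17 + -11*1 = 6
i=2: S_2 = 17 + -11*2 = -5
i=3: S_3 = 17 + -11*3 = -16
The first 4 terms are: [17, 6, -5, -16]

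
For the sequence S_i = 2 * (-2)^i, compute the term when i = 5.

S_5 = 2 * (-2)^5 = 2 * -32 = -64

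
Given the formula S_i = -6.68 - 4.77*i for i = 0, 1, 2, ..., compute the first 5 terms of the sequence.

This is an arithmetic sequence.
i=0: S_0 = -6.68 + -4.77*0 = -6.68
i=1: S_1 = -6.68 + -4.77*1 = -11.45
i=2: S_2 = -6.68 + -4.77*2 = -16.22
i=3: S_3 = -6.68 + -4.77*3 = -20.99
i=4: S_4 = -6.68 + -4.77*4 = -25.76
The first 5 terms are: [-6.68, -11.45, -16.22, -20.99, -25.76]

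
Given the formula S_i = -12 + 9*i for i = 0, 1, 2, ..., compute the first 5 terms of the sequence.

This is an arithmetic sequence.
i=0: S_0 = -12 + 9*0 = -12
i=1: S_1 = -12 + 9*1 = -3
i=2: S_2 = -12 + 9*2 = 6
i=3: S_3 = -12 + 9*3 = 15
i=4: S_4 = -12 + 9*4 = 24
The first 5 terms are: [-12, -3, 6, 15, 24]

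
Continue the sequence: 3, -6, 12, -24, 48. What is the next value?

Ratios: -6 / 3 = -2.0
This is a geometric sequence with common ratio r = -2.
Next term = 48 * -2 = -96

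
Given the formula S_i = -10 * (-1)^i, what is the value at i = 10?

S_10 = -10 * (-1)^10 = -10 * 1 = -10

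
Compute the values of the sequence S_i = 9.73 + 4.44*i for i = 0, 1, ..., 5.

This is an arithmetic sequence.
i=0: S_0 = 9.73 + 4.44*0 = 9.73
i=1: S_1 = 9.73 + 4.44*1 = 14.17
i=2: S_2 = 9.73 + 4.44*2 = 18.61
i=3: S_3 = 9.73 + 4.44*3 = 23.05
i=4: S_4 = 9.73 + 4.44*4 = 27.49
i=5: S_5 = 9.73 + 4.44*5 = 31.93
The first 6 terms are: [9.73, 14.17, 18.61, 23.05, 27.49, 31.93]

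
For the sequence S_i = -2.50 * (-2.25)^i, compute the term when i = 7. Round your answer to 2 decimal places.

S_7 = -2.5 * (-2.25)^7 ≈ -2.5 * -291.9293 ≈ 729.82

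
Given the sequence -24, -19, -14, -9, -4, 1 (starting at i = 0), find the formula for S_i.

Check differences: -19 - -24 = 5
-14 - -19 = 5
Common difference d = 5.
First term a = -24.
Formula: S_i = -24 + 5*i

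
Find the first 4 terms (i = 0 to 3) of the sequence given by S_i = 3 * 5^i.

This is a geometric sequence.
i=0: S_0 = 3 * 5^0 = 3
i=1: S_1 = 3 * 5^1 = 15
i=2: S_2 = 3 * 5^2 = 75
i=3: S_3 = 3 * 5^3 = 375
The first 4 terms are: [3, 15, 75, 375]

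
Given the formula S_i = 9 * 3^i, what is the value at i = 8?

S_8 = 9 * 3^8 = 9 * 6561 = 59049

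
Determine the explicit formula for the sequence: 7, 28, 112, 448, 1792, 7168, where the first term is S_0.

Check ratios: 28 / 7 = 4.0
Common ratio r = 4.
First term a = 7.
Formula: S_i = 7 * 4^i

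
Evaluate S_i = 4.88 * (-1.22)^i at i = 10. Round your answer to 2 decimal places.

S_10 = 4.88 * (-1.22)^10 ≈ 4.88 * 7.3046 ≈ 35.65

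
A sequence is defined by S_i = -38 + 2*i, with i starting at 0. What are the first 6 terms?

This is an arithmetic sequence.
i=0: S_0 = -38 + 2*0 = -38
i=1: S_1 = -38 + 2*1 = -36
i=2: S_2 = -38 + 2*2 = -34
i=3: S_3 = -38 + 2*3 = -32
i=4: S_4 = -38 + 2*4 = -30
i=5: S_5 = -38 + 2*5 = -28
The first 6 terms are: [-38, -36, -34, -32, -30, -28]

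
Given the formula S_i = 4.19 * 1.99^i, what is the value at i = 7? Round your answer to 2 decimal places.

S_7 = 4.19 * 1.99^7 ≈ 4.19 * 123.5866 ≈ 517.83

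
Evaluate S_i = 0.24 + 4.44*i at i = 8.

S_8 = 0.24 + 4.44*8 = 0.24 + 35.52 = 35.76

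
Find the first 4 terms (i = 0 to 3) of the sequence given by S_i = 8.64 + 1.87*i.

This is an arithmetic sequence.
i=0: S_0 = 8.64 + 1.87*0 = 8.64
i=1: S_1 = 8.64 + 1.87*1 = 10.51
i=2: S_2 = 8.64 + 1.87*2 = 12.38
i=3: S_3 = 8.64 + 1.87*3 = 14.25
The first 4 terms are: [8.64, 10.51, 12.38, 14.25]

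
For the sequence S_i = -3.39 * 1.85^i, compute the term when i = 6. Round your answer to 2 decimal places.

S_6 = -3.39 * 1.85^6 ≈ -3.39 * 40.0895 ≈ -135.9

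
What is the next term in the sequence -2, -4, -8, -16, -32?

Ratios: -4 / -2 = 2.0
This is a geometric sequence with common ratio r = 2.
Next term = -32 * 2 = -64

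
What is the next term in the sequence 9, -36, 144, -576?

Ratios: -36 / 9 = -4.0
This is a geometric sequence with common ratio r = -4.
Next term = -576 * -4 = 2304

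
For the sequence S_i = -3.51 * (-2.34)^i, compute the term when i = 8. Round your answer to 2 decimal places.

S_8 = -3.51 * (-2.34)^8 ≈ -3.51 * 898.932 ≈ -3155.25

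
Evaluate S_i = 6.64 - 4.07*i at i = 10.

S_10 = 6.64 + -4.07*10 = 6.64 + -40.7 = -34.06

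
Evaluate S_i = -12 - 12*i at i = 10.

S_10 = -12 + -12*10 = -12 + -120 = -132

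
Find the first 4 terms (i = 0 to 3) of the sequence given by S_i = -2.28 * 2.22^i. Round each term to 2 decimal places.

This is a geometric sequence.
i=0: S_0 = -2.28 * 2.22^0 = -2.28
i=1: S_1 = -2.28 * 2.22^1 ≈ -5.06
i=2: S_2 = -2.28 * 2.22^2 ≈ -11.24
i=3: S_3 = -2.28 * 2.22^3 ≈ -24.95
The first 4 terms are: [-2.28, -5.06, -11.24, -24.95]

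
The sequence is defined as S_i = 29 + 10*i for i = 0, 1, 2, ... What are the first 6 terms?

This is an arithmetic sequence.
i=0: S_0 = 29 + 10*0 = 29
i=1: S_1 = 29 + 10*1 = 39
i=2: S_2 = 29 + 10*2 = 49
i=3: S_3 = 29 + 10*3 = 59
i=4: S_4 = 29 + 10*4 = 69
i=5: S_5 = 29 + 10*5 = 79
The first 6 terms are: [29, 39, 49, 59, 69, 79]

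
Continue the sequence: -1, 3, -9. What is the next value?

Ratios: 3 / -1 = -3.0
This is a geometric sequence with common ratio r = -3.
Next term = -9 * -3 = 27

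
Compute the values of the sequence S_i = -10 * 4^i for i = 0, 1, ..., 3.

This is a geometric sequence.
i=0: S_0 = -10 * 4^0 = -10
i=1: S_1 = -10 * 4^1 = -40
i=2: S_2 = -10 * 4^2 = -160
i=3: S_3 = -10 * 4^3 = -640
The first 4 terms are: [-10, -40, -160, -640]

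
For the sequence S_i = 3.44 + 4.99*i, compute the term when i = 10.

S_10 = 3.44 + 4.99*10 = 3.44 + 49.9 = 53.34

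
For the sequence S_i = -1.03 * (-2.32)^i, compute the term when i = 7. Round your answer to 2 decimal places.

S_7 = -1.03 * (-2.32)^7 ≈ -1.03 * -361.7561 ≈ 372.61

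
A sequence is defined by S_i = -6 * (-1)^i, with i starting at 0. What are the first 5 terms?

This is a geometric sequence.
i=0: S_0 = -6 * (-1)^0 = -6
i=1: S_1 = -6 * (-1)^1 = 6
i=2: S_2 = -6 * (-1)^2 = -6
i=3: S_3 = -6 * (-1)^3 = 6
i=4: S_4 = -6 * (-1)^4 = -6
The first 5 terms are: [-6, 6, -6, 6, -6]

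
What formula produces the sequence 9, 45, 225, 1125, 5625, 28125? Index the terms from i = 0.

Check ratios: 45 / 9 = 5.0
Common ratio r = 5.
First term a = 9.
Formula: S_i = 9 * 5^i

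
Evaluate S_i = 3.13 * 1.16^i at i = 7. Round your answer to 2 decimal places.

S_7 = 3.13 * 1.16^7 ≈ 3.13 * 2.8262 ≈ 8.85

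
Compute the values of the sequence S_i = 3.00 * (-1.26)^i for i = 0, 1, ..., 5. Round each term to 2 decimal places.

This is a geometric sequence.
i=0: S_0 = 3.0 * (-1.26)^0 = 3.0
i=1: S_1 = 3.0 * (-1.26)^1 = -3.78
i=2: S_2 = 3.0 * (-1.26)^2 ≈ 4.76
i=3: S_3 = 3.0 * (-1.26)^3 ≈ -6.0
i=4: S_4 = 3.0 * (-1.26)^4 ≈ 7.56
i=5: S_5 = 3.0 * (-1.26)^5 ≈ -9.53
The first 6 terms are: [3.0, -3.78, 4.76, -6.0, 7.56, -9.53]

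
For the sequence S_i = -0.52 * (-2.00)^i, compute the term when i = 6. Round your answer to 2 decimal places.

S_6 = -0.52 * (-2.0)^6 = -0.52 * 64 = -33.28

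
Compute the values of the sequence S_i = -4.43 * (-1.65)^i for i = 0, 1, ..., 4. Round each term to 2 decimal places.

This is a geometric sequence.
i=0: S_0 = -4.43 * (-1.65)^0 = -4.43
i=1: S_1 = -4.43 * (-1.65)^1 ≈ 7.31
i=2: S_2 = -4.43 * (-1.65)^2 ≈ -12.06
i=3: S_3 = -4.43 * (-1.65)^3 ≈ 19.9
i=4: S_4 = -4.43 * (-1.65)^4 ≈ -32.84
The first 5 terms are: [-4.43, 7.31, -12.06, 19.9, -32.84]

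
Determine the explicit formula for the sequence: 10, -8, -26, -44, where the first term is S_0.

Check differences: -8 - 10 = -18
-26 - -8 = -18
Common difference d = -18.
First term a = 10.
Formula: S_i = 10 - 18*i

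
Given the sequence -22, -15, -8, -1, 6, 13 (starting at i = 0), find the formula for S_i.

Check differences: -15 - -22 = 7
-8 - -15 = 7
Common difference d = 7.
First term a = -22.
Formula: S_i = -22 + 7*i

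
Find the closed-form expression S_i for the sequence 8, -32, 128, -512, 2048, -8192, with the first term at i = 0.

Check ratios: -32 / 8 = -4.0
Common ratio r = -4.
First term a = 8.
Formula: S_i = 8 * (-4)^i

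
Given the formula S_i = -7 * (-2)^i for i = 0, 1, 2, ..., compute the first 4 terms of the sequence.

This is a geometric sequence.
i=0: S_0 = -7 * (-2)^0 = -7
i=1: S_1 = -7 * (-2)^1 = 14
i=2: S_2 = -7 * (-2)^2 = -28
i=3: S_3 = -7 * (-2)^3 = 56
The first 4 terms are: [-7, 14, -28, 56]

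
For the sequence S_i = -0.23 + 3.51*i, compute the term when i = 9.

S_9 = -0.23 + 3.51*9 = -0.23 + 31.59 = 31.36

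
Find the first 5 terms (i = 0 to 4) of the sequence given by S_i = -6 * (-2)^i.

This is a geometric sequence.
i=0: S_0 = -6 * (-2)^0 = -6
i=1: S_1 = -6 * (-2)^1 = 12
i=2: S_2 = -6 * (-2)^2 = -24
i=3: S_3 = -6 * (-2)^3 = 48
i=4: S_4 = -6 * (-2)^4 = -96
The first 5 terms are: [-6, 12, -24, 48, -96]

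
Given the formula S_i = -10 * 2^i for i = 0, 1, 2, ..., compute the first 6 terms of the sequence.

This is a geometric sequence.
i=0: S_0 = -10 * 2^0 = -10
i=1: S_1 = -10 * 2^1 = -20
i=2: S_2 = -10 * 2^2 = -40
i=3: S_3 = -10 * 2^3 = -80
i=4: S_4 = -10 * 2^4 = -160
i=5: S_5 = -10 * 2^5 = -320
The first 6 terms are: [-10, -20, -40, -80, -160, -320]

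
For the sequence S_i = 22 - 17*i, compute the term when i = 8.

S_8 = 22 + -17*8 = 22 + -136 = -114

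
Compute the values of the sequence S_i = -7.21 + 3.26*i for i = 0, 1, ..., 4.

This is an arithmetic sequence.
i=0: S_0 = -7.21 + 3.26*0 = -7.21
i=1: S_1 = -7.21 + 3.26*1 = -3.95
i=2: S_2 = -7.21 + 3.26*2 = -0.69
i=3: S_3 = -7.21 + 3.26*3 = 2.57
i=4: S_4 = -7.21 + 3.26*4 = 5.83
The first 5 terms are: [-7.21, -3.95, -0.69, 2.57, 5.83]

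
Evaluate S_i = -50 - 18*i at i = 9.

S_9 = -50 + -18*9 = -50 + -162 = -212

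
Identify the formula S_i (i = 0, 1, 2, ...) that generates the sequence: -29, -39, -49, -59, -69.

Check differences: -39 - -29 = -10
-49 - -39 = -10
Common difference d = -10.
First term a = -29.
Formula: S_i = -29 - 10*i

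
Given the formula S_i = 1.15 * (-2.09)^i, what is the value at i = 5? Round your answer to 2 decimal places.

S_5 = 1.15 * (-2.09)^5 ≈ 1.15 * -39.8778 ≈ -45.86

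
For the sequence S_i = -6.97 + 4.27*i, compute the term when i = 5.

S_5 = -6.97 + 4.27*5 = -6.97 + 21.35 = 14.38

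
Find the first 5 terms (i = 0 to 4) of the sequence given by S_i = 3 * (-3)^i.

This is a geometric sequence.
i=0: S_0 = 3 * (-3)^0 = 3
i=1: S_1 = 3 * (-3)^1 = -9
i=2: S_2 = 3 * (-3)^2 = 27
i=3: S_3 = 3 * (-3)^3 = -81
i=4: S_4 = 3 * (-3)^4 = 243
The first 5 terms are: [3, -9, 27, -81, 243]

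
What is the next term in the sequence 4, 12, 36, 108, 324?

Ratios: 12 / 4 = 3.0
This is a geometric sequence with common ratio r = 3.
Next term = 324 * 3 = 972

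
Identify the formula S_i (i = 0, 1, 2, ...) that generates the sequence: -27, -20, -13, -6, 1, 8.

Check differences: -20 - -27 = 7
-13 - -20 = 7
Common difference d = 7.
First term a = -27.
Formula: S_i = -27 + 7*i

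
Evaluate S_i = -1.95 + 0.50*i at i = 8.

S_8 = -1.95 + 0.5*8 = -1.95 + 4.0 = 2.05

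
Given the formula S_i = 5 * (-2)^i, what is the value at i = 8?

S_8 = 5 * (-2)^8 = 5 * 256 = 1280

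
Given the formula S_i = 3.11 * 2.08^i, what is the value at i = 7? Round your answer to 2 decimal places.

S_7 = 3.11 * 2.08^7 ≈ 3.11 * 168.4393 ≈ 523.85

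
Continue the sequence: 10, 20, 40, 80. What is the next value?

Ratios: 20 / 10 = 2.0
This is a geometric sequence with common ratio r = 2.
Next term = 80 * 2 = 160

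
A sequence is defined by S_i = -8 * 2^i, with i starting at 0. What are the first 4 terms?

This is a geometric sequence.
i=0: S_0 = -8 * 2^0 = -8
i=1: S_1 = -8 * 2^1 = -16
i=2: S_2 = -8 * 2^2 = -32
i=3: S_3 = -8 * 2^3 = -64
The first 4 terms are: [-8, -16, -32, -64]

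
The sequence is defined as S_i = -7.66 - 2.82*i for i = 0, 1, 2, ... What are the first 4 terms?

This is an arithmetic sequence.
i=0: S_0 = -7.66 + -2.82*0 = -7.66
i=1: S_1 = -7.66 + -2.82*1 = -10.48
i=2: S_2 = -7.66 + -2.82*2 = -13.3
i=3: S_3 = -7.66 + -2.82*3 = -16.12
The first 4 terms are: [-7.66, -10.48, -13.3, -16.12]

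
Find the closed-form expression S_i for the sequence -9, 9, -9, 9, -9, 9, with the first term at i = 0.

Check ratios: 9 / -9 = -1.0
Common ratio r = -1.
First term a = -9.
Formula: S_i = -9 * (-1)^i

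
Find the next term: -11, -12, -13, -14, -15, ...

Differences: -12 - -11 = -1
This is an arithmetic sequence with common difference d = -1.
Next term = -15 + -1 = -16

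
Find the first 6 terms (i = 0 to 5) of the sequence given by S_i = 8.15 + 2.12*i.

This is an arithmetic sequence.
i=0: S_0 = 8.15 + 2.12*0 = 8.15
i=1: S_1 = 8.15 + 2.12*1 = 10.27
i=2: S_2 = 8.15 + 2.12*2 = 12.39
i=3: S_3 = 8.15 + 2.12*3 = 14.51
i=4: S_4 = 8.15 + 2.12*4 = 16.63
i=5: S_5 = 8.15 + 2.12*5 = 18.75
The first 6 terms are: [8.15, 10.27, 12.39, 14.51, 16.63, 18.75]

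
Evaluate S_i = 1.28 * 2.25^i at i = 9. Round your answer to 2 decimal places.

S_9 = 1.28 * 2.25^9 ≈ 1.28 * 1477.8919 ≈ 1891.7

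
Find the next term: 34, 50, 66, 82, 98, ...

Differences: 50 - 34 = 16
This is an arithmetic sequence with common difference d = 16.
Next term = 98 + 16 = 114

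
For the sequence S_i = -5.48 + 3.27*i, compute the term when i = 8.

S_8 = -5.48 + 3.27*8 = -5.48 + 26.16 = 20.68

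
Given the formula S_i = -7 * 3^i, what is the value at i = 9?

S_9 = -7 * 3^9 = -7 * 19683 = -137781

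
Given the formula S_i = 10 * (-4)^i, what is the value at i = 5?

S_5 = 10 * (-4)^5 = 10 * -1024 = -10240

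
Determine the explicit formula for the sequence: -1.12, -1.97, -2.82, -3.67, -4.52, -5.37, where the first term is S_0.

Check differences: -1.97 - -1.12 = -0.85
-2.82 - -1.97 = -0.85
Common difference d = -0.85.
First term a = -1.12.
Formula: S_i = -1.12 - 0.85*i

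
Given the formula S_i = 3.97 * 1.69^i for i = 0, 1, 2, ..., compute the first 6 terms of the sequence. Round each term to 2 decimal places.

This is a geometric sequence.
i=0: S_0 = 3.97 * 1.69^0 = 3.97
i=1: S_1 = 3.97 * 1.69^1 ≈ 6.71
i=2: S_2 = 3.97 * 1.69^2 ≈ 11.34
i=3: S_3 = 3.97 * 1.69^3 ≈ 19.16
i=4: S_4 = 3.97 * 1.69^4 ≈ 32.38
i=5: S_5 = 3.97 * 1.69^5 ≈ 54.73
The first 6 terms are: [3.97, 6.71, 11.34, 19.16, 32.38, 54.73]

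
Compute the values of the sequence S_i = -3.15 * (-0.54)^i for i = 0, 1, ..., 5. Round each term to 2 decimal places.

This is a geometric sequence.
i=0: S_0 = -3.15 * (-0.54)^0 = -3.15
i=1: S_1 = -3.15 * (-0.54)^1 ≈ 1.7
i=2: S_2 = -3.15 * (-0.54)^2 ≈ -0.92
i=3: S_3 = -3.15 * (-0.54)^3 ≈ 0.5
i=4: S_4 = -3.15 * (-0.54)^4 ≈ -0.27
i=5: S_5 = -3.15 * (-0.54)^5 ≈ 0.14
The first 6 terms are: [-3.15, 1.7, -0.92, 0.5, -0.27, 0.14]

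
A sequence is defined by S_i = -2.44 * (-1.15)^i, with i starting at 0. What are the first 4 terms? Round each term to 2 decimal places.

This is a geometric sequence.
i=0: S_0 = -2.44 * (-1.15)^0 = -2.44
i=1: S_1 = -2.44 * (-1.15)^1 ≈ 2.81
i=2: S_2 = -2.44 * (-1.15)^2 ≈ -3.23
i=3: S_3 = -2.44 * (-1.15)^3 ≈ 3.71
The first 4 terms are: [-2.44, 2.81, -3.23, 3.71]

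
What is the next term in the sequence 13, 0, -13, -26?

Differences: 0 - 13 = -13
This is an arithmetic sequence with common difference d = -13.
Next term = -26 + -13 = -39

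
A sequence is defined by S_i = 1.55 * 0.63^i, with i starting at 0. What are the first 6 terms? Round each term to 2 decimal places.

This is a geometric sequence.
i=0: S_0 = 1.55 * 0.63^0 = 1.55
i=1: S_1 = 1.55 * 0.63^1 ≈ 0.98
i=2: S_2 = 1.55 * 0.63^2 ≈ 0.62
i=3: S_3 = 1.55 * 0.63^3 ≈ 0.39
i=4: S_4 = 1.55 * 0.63^4 ≈ 0.24
i=5: S_5 = 1.55 * 0.63^5 ≈ 0.15
The first 6 terms are: [1.55, 0.98, 0.62, 0.39, 0.24, 0.15]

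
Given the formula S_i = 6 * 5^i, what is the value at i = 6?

S_6 = 6 * 5^6 = 6 * 15625 = 93750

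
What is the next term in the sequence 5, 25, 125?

Ratios: 25 / 5 = 5.0
This is a geometric sequence with common ratio r = 5.
Next term = 125 * 5 = 625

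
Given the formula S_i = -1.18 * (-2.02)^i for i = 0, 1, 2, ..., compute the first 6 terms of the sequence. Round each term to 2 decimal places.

This is a geometric sequence.
i=0: S_0 = -1.18 * (-2.02)^0 = -1.18
i=1: S_1 = -1.18 * (-2.02)^1 ≈ 2.38
i=2: S_2 = -1.18 * (-2.02)^2 ≈ -4.81
i=3: S_3 = -1.18 * (-2.02)^3 ≈ 9.73
i=4: S_4 = -1.18 * (-2.02)^4 ≈ -19.65
i=5: S_5 = -1.18 * (-2.02)^5 ≈ 39.69
The first 6 terms are: [-1.18, 2.38, -4.81, 9.73, -19.65, 39.69]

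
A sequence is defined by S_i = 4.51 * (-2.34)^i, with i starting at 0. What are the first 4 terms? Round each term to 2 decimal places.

This is a geometric sequence.
i=0: S_0 = 4.51 * (-2.34)^0 = 4.51
i=1: S_1 = 4.51 * (-2.34)^1 ≈ -10.55
i=2: S_2 = 4.51 * (-2.34)^2 ≈ 24.69
i=3: S_3 = 4.51 * (-2.34)^3 ≈ -57.79
The first 4 terms are: [4.51, -10.55, 24.69, -57.79]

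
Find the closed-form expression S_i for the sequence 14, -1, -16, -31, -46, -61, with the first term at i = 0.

Check differences: -1 - 14 = -15
-16 - -1 = -15
Common difference d = -15.
First term a = 14.
Formula: S_i = 14 - 15*i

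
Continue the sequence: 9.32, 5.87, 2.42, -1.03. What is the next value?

Differences: 5.87 - 9.32 = -3.45
This is an arithmetic sequence with common difference d = -3.45.
Next term = -1.03 + -3.45 = -4.48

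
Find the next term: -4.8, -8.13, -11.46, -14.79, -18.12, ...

Differences: -8.13 - -4.8 = -3.33
This is an arithmetic sequence with common difference d = -3.33.
Next term = -18.12 + -3.33 = -21.45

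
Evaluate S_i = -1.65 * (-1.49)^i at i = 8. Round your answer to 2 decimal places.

S_8 = -1.65 * (-1.49)^8 ≈ -1.65 * 24.2935 ≈ -40.08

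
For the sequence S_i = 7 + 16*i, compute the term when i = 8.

S_8 = 7 + 16*8 = 7 + 128 = 135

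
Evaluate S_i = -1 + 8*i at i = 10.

S_10 = -1 + 8*10 = -1 + 80 = 79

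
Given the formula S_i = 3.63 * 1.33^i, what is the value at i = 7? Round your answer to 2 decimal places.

S_7 = 3.63 * 1.33^7 ≈ 3.63 * 7.3614 ≈ 26.72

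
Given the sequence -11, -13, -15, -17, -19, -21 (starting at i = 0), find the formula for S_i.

Check differences: -13 - -11 = -2
-15 - -13 = -2
Common difference d = -2.
First term a = -11.
Formula: S_i = -11 - 2*i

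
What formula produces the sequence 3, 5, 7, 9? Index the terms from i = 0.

Check differences: 5 - 3 = 2
7 - 5 = 2
Common difference d = 2.
First term a = 3.
Formula: S_i = 3 + 2*i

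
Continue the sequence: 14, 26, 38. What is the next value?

Differences: 26 - 14 = 12
This is an arithmetic sequence with common difference d = 12.
Next term = 38 + 12 = 50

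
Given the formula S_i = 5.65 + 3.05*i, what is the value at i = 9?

S_9 = 5.65 + 3.05*9 = 5.65 + 27.45 = 33.1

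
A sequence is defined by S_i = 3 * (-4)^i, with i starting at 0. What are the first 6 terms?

This is a geometric sequence.
i=0: S_0 = 3 * (-4)^0 = 3
i=1: S_1 = 3 * (-4)^1 = -12
i=2: S_2 = 3 * (-4)^2 = 48
i=3: S_3 = 3 * (-4)^3 = -192
i=4: S_4 = 3 * (-4)^4 = 768
i=5: S_5 = 3 * (-4)^5 = -3072
The first 6 terms are: [3, -12, 48, -192, 768, -3072]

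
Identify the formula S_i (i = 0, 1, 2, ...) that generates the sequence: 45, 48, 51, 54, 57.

Check differences: 48 - 45 = 3
51 - 48 = 3
Common difference d = 3.
First term a = 45.
Formula: S_i = 45 + 3*i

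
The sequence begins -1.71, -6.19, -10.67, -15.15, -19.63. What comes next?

Differences: -6.19 - -1.71 = -4.48
This is an arithmetic sequence with common difference d = -4.48.
Next term = -19.63 + -4.48 = -24.11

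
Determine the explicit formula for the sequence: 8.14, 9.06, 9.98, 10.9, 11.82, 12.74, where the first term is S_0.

Check differences: 9.06 - 8.14 = 0.92
9.98 - 9.06 = 0.92
Common difference d = 0.92.
First term a = 8.14.
Formula: S_i = 8.14 + 0.92*i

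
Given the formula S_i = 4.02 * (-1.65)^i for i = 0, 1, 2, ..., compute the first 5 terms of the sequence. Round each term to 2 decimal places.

This is a geometric sequence.
i=0: S_0 = 4.02 * (-1.65)^0 = 4.02
i=1: S_1 = 4.02 * (-1.65)^1 ≈ -6.63
i=2: S_2 = 4.02 * (-1.65)^2 ≈ 10.94
i=3: S_3 = 4.02 * (-1.65)^3 ≈ -18.06
i=4: S_4 = 4.02 * (-1.65)^4 ≈ 29.8
The first 5 terms are: [4.02, -6.63, 10.94, -18.06, 29.8]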